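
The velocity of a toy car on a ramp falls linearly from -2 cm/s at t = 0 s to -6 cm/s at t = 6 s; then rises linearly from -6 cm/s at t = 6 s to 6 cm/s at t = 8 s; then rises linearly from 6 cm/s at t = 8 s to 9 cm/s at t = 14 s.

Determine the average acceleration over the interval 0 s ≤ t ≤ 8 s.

1 cm/s²

Average acceleration = Δv/Δt = (6 − -2)/(8 − 0) = 1 cm/s².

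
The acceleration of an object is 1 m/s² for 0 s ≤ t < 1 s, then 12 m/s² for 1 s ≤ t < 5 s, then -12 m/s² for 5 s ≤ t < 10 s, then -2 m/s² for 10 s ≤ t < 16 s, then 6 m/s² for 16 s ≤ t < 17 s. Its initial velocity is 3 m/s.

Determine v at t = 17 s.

Δv equals the area under the a-t graph; then v = v₀ + Δv.
0–1 s: 1 × 1 = 1 m/s
1–5 s: 12 × 4 = 48 m/s
5–10 s: -12 × 5 = -60 m/s
10–16 s: -2 × 6 = -12 m/s
16–17 s: 6 × 1 = 6 m/s
Δv = -17 m/s, so v(17) = 3 + (-17) = -14 m/s.

-14 m/s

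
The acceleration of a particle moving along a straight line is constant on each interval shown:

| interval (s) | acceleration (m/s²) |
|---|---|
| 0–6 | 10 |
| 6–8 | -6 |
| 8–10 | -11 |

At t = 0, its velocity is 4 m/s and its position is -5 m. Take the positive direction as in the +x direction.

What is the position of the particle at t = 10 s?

397 m

On each constant-a segment, Δv = aΔt and Δx = v₀Δt + ½aΔt²; chain segment to segment.
0–6 s: v starts 4 m/s; Δx = 4·6 + ½·10·6² = 204 m; v ends 64 m/s.
6–8 s: v starts 64 m/s; Δx = 64·2 + ½·-6·2² = 116 m; v ends 52 m/s.
8–10 s: v starts 52 m/s; Δx = 52·2 + ½·-11·2² = 82 m; v ends 30 m/s.
x(10) = -5 + Σ Δx = 397 m.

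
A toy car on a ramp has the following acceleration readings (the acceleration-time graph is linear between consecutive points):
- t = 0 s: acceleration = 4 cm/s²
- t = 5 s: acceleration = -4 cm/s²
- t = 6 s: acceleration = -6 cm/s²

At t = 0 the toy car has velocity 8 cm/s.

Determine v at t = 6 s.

Δv equals the area under the a-t graph; then v = v₀ + Δv.
0–5 s: ½(4 + -4)(5) = 0 cm/s
5–6 s: ½(-4 + -6)(1) = -5 cm/s
Δv = -5 cm/s, so v(6) = 8 + (-5) = 3 cm/s.

3 cm/s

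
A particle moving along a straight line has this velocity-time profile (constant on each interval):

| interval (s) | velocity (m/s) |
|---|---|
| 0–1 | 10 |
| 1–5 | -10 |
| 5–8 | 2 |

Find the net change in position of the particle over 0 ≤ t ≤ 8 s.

Net displacement equals the area under the velocity-time graph (areas below the axis count negative).
0–1 s: 10 × 1 = 10 m
1–5 s: -10 × 4 = -40 m
5–8 s: 2 × 3 = 6 m
Net displacement = -24 m

-24 m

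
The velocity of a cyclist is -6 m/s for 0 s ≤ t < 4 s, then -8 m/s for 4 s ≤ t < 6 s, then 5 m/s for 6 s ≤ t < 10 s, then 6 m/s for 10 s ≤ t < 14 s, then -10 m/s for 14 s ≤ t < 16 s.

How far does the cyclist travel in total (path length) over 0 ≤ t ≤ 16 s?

104 m

Distance (not displacement) is the total path length: add the absolute areas under v-t.
0–4 s: |-6| × 4 = 24 m
4–6 s: |-8| × 2 = 16 m
6–10 s: |5| × 4 = 20 m
10–14 s: |6| × 4 = 24 m
14–16 s: |-10| × 2 = 20 m
Total distance = 104 m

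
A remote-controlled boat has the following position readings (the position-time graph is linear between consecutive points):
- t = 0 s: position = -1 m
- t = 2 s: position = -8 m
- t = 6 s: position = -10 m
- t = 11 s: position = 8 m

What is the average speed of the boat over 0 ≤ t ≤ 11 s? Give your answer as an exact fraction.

27/11 m/s

Average speed = (total path length)/(elapsed time); on a piecewise-linear x-t graph the path length is Σ|Δx|.
0–2 s: |Δx| = |-8 − -1| = 7 m
2–6 s: |Δx| = |-10 − -8| = 2 m
6–11 s: |Δx| = |8 − -10| = 18 m
Total path = 27 m; average speed = 27/11 = 27/11 m/s.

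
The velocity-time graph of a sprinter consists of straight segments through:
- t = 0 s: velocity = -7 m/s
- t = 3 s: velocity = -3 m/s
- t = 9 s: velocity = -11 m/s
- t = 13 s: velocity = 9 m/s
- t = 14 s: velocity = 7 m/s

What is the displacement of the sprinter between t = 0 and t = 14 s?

-53 m

Displacement is the signed area under the v-t curve.
0–3 s: ½(-7 + -3)(3) = -15 m
3–9 s: ½(-3 + -11)(6) = -42 m
9–13 s: ½(-11 + 9)(4) = -4 m
13–14 s: ½(9 + 7)(1) = 8 m
Net displacement = -53 m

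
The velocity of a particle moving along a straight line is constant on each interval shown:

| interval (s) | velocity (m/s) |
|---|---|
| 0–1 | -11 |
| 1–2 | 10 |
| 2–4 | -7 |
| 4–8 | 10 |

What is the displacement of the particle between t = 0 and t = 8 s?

Net displacement equals the area under the velocity-time graph (areas below the axis count negative).
0–1 s: -11 × 1 = -11 m
1–2 s: 10 × 1 = 10 m
2–4 s: -7 × 2 = -14 m
4–8 s: 10 × 4 = 40 m
Net displacement = 25 m

25 m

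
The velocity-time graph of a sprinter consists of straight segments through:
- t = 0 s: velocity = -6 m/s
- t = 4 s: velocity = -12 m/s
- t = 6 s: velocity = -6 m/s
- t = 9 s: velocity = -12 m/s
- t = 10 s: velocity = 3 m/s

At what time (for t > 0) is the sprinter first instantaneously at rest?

t = 9.8 s

v changes sign on 9–10 s (from -12 to 3); the graph is linear there, so v = 0 at t = 9 + (12)·(10 − 9)/(3 − -12) = 9.8 s.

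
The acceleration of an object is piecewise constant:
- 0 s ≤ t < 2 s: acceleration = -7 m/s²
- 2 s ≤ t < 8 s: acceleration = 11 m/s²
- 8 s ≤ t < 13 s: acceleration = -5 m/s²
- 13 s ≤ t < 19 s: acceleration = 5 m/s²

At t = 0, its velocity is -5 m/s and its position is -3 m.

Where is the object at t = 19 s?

On each constant-a segment, Δv = aΔt and Δx = v₀Δt + ½aΔt²; chain segment to segment.
0–2 s: v starts -5 m/s; Δx = -5·2 + ½·-7·2² = -24 m; v ends -19 m/s.
2–8 s: v starts -19 m/s; Δx = -19·6 + ½·11·6² = 84 m; v ends 47 m/s.
8–13 s: v starts 47 m/s; Δx = 47·5 + ½·-5·5² = 172.5 m; v ends 22 m/s.
13–19 s: v starts 22 m/s; Δx = 22·6 + ½·5·6² = 222 m; v ends 52 m/s.
x(19) = -3 + Σ Δx = 451.5 m.

451.5 m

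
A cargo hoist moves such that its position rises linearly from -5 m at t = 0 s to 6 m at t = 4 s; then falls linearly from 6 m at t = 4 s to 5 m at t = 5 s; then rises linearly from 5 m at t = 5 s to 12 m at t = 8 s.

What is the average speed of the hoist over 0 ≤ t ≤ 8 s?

Average speed = (total path length)/(elapsed time); on a piecewise-linear x-t graph the path length is Σ|Δx|.
0–4 s: |Δx| = |6 − -5| = 11 m
4–5 s: |Δx| = |5 − 6| = 1 m
5–8 s: |Δx| = |12 − 5| = 7 m
Total path = 19 m; average speed = 19/8 = 2.375 m/s.

2.375 m/s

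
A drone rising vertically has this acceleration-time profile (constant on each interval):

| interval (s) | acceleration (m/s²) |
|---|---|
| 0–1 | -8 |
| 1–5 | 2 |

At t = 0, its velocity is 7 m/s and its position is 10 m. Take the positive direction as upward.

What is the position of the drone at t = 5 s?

On each constant-a segment, Δv = aΔt and Δx = v₀Δt + ½aΔt²; chain segment to segment.
0–1 s: v starts 7 m/s; Δx = 7·1 + ½·-8·1² = 3 m; v ends -1 m/s.
1–5 s: v starts -1 m/s; Δx = -1·4 + ½·2·4² = 12 m; v ends 7 m/s.
x(5) = 10 + Σ Δx = 25 m.

25 m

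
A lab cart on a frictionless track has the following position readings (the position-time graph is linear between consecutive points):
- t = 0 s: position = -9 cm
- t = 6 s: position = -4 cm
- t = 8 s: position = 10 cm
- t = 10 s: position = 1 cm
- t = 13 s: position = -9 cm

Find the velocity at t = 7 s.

Velocity is the slope of the x-t graph on 6–8 s: (10 − -4)/(8 − 6) = 7 cm/s.

7 cm/s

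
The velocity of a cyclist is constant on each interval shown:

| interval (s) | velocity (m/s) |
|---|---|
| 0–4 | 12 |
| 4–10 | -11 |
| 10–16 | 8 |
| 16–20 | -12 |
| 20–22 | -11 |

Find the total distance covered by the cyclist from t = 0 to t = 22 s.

Distance (not displacement) is the total path length: add the absolute areas under v-t.
0–4 s: |12| × 4 = 48 m
4–10 s: |-11| × 6 = 66 m
10–16 s: |8| × 6 = 48 m
16–20 s: |-12| × 4 = 48 m
20–22 s: |-11| × 2 = 22 m
Total distance = 232 m

232 m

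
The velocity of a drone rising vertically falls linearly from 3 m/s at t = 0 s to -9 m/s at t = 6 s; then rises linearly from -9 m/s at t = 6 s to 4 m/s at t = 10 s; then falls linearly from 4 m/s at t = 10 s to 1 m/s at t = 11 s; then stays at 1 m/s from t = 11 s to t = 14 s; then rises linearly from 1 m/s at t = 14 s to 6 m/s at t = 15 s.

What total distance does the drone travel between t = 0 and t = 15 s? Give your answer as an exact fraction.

1207/26 m

Total distance travelled is ∫|v| dt — sum the magnitudes of each area piece.
0–6 s: v = 0 at t = 1.5 s; triangle areas 2.25 + 20.25 = 22.5 m
6–10 s: v = 0 at t = 114/13 s; triangle areas 162/13 + 32/13 = 194/13 m
10–11 s: |½(4 + 1)(1)| = 2.5 m
11–14 s: |1| × 3 = 3 m
14–15 s: |½(1 + 6)(1)| = 3.5 m
Total distance = 1207/26 m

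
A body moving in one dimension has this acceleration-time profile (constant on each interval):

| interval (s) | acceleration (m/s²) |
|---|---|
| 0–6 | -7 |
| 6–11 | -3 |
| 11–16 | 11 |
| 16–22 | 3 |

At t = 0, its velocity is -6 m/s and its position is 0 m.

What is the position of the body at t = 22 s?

-611 m

On each constant-a segment, Δv = aΔt and Δx = v₀Δt + ½aΔt²; chain segment to segment.
0–6 s: v starts -6 m/s; Δx = -6·6 + ½·-7·6² = -162 m; v ends -48 m/s.
6–11 s: v starts -48 m/s; Δx = -48·5 + ½·-3·5² = -277.5 m; v ends -63 m/s.
11–16 s: v starts -63 m/s; Δx = -63·5 + ½·11·5² = -177.5 m; v ends -8 m/s.
16–22 s: v starts -8 m/s; Δx = -8·6 + ½·3·6² = 6 m; v ends 10 m/s.
x(22) = 0 + Σ Δx = -611 m.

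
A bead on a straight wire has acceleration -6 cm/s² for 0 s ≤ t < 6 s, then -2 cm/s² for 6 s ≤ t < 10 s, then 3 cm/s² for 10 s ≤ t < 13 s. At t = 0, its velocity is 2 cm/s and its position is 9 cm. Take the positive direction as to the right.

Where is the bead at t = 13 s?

On each constant-a segment, Δv = aΔt and Δx = v₀Δt + ½aΔt²; chain segment to segment.
0–6 s: v starts 2 cm/s; Δx = 2·6 + ½·-6·6² = -96 cm; v ends -34 cm/s.
6–10 s: v starts -34 cm/s; Δx = -34·4 + ½·-2·4² = -152 cm; v ends -42 cm/s.
10–13 s: v starts -42 cm/s; Δx = -42·3 + ½·3·3² = -112.5 cm; v ends -33 cm/s.
x(13) = 9 + Σ Δx = -351.5 cm.

-351.5 cm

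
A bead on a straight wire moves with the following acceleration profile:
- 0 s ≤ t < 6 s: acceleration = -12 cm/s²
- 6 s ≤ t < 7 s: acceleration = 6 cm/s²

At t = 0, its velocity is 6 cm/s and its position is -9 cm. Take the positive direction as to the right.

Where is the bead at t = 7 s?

On each constant-a segment, Δv = aΔt and Δx = v₀Δt + ½aΔt²; chain segment to segment.
0–6 s: v starts 6 cm/s; Δx = 6·6 + ½·-12·6² = -180 cm; v ends -66 cm/s.
6–7 s: v starts -66 cm/s; Δx = -66·1 + ½·6·1² = -63 cm; v ends -60 cm/s.
x(7) = -9 + Σ Δx = -252 cm.

-252 cm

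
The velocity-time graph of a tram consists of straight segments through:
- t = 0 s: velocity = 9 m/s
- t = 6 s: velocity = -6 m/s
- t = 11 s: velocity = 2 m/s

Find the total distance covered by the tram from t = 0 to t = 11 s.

35.9 m

Total distance travelled is ∫|v| dt — sum the magnitudes of each area piece.
0–6 s: v = 0 at t = 3.6 s; triangle areas 16.2 + 7.2 = 23.4 m
6–11 s: v = 0 at t = 9.75 s; triangle areas 11.25 + 1.25 = 12.5 m
Total distance = 35.9 m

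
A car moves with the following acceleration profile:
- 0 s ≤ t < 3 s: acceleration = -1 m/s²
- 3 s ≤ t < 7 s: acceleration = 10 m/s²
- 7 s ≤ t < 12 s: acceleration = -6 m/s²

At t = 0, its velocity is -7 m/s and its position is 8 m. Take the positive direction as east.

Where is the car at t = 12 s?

97.5 m

On each constant-a segment, Δv = aΔt and Δx = v₀Δt + ½aΔt²; chain segment to segment.
0–3 s: v starts -7 m/s; Δx = -7·3 + ½·-1·3² = -25.5 m; v ends -10 m/s.
3–7 s: v starts -10 m/s; Δx = -10·4 + ½·10·4² = 40 m; v ends 30 m/s.
7–12 s: v starts 30 m/s; Δx = 30·5 + ½·-6·5² = 75 m; v ends 0 m/s.
x(12) = 8 + Σ Δx = 97.5 m.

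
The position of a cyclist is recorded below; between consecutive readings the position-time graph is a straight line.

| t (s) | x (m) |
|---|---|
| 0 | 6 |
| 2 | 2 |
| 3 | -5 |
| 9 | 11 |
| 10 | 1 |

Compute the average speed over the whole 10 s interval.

3.7 m/s

Average speed = (total path length)/(elapsed time); on a piecewise-linear x-t graph the path length is Σ|Δx|.
0–2 s: |Δx| = |2 − 6| = 4 m
2–3 s: |Δx| = |-5 − 2| = 7 m
3–9 s: |Δx| = |11 − -5| = 16 m
9–10 s: |Δx| = |1 − 11| = 10 m
Total path = 37 m; average speed = 37/10 = 3.7 m/s.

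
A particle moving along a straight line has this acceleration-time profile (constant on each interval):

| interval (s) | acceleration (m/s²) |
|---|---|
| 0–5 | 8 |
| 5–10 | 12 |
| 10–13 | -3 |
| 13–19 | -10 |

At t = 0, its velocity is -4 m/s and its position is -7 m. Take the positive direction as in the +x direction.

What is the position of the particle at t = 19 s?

On each constant-a segment, Δv = aΔt and Δx = v₀Δt + ½aΔt²; chain segment to segment.
0–5 s: v starts -4 m/s; Δx = -4·5 + ½·8·5² = 80 m; v ends 36 m/s.
5–10 s: v starts 36 m/s; Δx = 36·5 + ½·12·5² = 330 m; v ends 96 m/s.
10–13 s: v starts 96 m/s; Δx = 96·3 + ½·-3·3² = 274.5 m; v ends 87 m/s.
13–19 s: v starts 87 m/s; Δx = 87·6 + ½·-10·6² = 342 m; v ends 27 m/s.
x(19) = -7 + Σ Δx = 1019.5 m.

1019.5 m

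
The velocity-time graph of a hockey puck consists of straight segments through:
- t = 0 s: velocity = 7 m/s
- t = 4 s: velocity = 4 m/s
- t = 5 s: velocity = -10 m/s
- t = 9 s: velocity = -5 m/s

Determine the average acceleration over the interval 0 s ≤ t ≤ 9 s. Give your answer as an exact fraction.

-4/3 m/s²

Average acceleration = Δv/Δt = (-5 − 7)/(9 − 0) = -4/3 m/s².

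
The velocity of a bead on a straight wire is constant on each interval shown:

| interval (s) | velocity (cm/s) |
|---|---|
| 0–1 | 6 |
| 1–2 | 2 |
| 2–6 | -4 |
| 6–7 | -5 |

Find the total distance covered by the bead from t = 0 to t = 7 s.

29 cm

Distance (not displacement) is the total path length: add the absolute areas under v-t.
0–1 s: |6| × 1 = 6 cm
1–2 s: |2| × 1 = 2 cm
2–6 s: |-4| × 4 = 16 cm
6–7 s: |-5| × 1 = 5 cm
Total distance = 29 cm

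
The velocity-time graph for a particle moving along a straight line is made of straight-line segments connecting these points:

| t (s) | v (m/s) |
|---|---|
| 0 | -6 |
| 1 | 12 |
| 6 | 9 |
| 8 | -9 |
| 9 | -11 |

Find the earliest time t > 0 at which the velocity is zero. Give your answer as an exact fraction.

v changes sign on 0–1 s (from -6 to 12); the graph is linear there, so v = 0 at t = 0 + (6)·(1 − 0)/(12 − -6) = 1/3 s.

t = 1/3 s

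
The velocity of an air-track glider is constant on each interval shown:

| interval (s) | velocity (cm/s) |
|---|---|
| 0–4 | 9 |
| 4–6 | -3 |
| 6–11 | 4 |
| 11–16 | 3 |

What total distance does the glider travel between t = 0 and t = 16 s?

77 cm

Total distance travelled is ∫|v| dt — sum the magnitudes of each area piece.
0–4 s: |9| × 4 = 36 cm
4–6 s: |-3| × 2 = 6 cm
6–11 s: |4| × 5 = 20 cm
11–16 s: |3| × 5 = 15 cm
Total distance = 77 cm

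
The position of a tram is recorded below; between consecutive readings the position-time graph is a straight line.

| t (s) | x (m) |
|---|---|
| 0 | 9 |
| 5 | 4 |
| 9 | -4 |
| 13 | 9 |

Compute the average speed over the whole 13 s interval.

Average speed = (total path length)/(elapsed time); on a piecewise-linear x-t graph the path length is Σ|Δx|.
0–5 s: |Δx| = |4 − 9| = 5 m
5–9 s: |Δx| = |-4 − 4| = 8 m
9–13 s: |Δx| = |9 − -4| = 13 m
Total path = 26 m; average speed = 26/13 = 2 m/s.

2 m/s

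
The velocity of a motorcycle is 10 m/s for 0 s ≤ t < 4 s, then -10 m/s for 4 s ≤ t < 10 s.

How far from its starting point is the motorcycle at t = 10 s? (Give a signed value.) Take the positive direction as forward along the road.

-20 m

Displacement is the signed area under the v-t curve.
0–4 s: 10 × 4 = 40 m
4–10 s: -10 × 6 = -60 m
Net displacement = -20 m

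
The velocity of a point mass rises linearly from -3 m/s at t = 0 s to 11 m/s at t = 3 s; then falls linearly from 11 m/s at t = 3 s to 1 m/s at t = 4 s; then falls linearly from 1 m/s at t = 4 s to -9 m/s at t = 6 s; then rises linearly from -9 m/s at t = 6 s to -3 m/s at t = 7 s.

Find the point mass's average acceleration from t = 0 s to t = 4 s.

Average acceleration = Δv/Δt = (1 − -3)/(4 − 0) = 1 m/s².

1 m/s²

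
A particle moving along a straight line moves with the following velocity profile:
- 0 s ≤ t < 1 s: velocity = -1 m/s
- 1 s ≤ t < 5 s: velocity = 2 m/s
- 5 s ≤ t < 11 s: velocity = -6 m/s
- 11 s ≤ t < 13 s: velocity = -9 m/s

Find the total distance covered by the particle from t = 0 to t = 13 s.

Distance (not displacement) is the total path length: add the absolute areas under v-t.
0–1 s: |-1| × 1 = 1 m
1–5 s: |2| × 4 = 8 m
5–11 s: |-6| × 6 = 36 m
11–13 s: |-9| × 2 = 18 m
Total distance = 63 m

63 m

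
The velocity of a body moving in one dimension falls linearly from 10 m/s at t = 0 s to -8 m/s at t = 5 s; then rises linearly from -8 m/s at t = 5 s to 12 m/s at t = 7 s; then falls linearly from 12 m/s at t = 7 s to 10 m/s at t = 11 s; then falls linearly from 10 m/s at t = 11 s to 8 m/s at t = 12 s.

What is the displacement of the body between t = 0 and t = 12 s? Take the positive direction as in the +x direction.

Displacement is the signed area under the v-t curve.
0–5 s: ½(10 + -8)(5) = 5 m
5–7 s: ½(-8 + 12)(2) = 4 m
7–11 s: ½(12 + 10)(4) = 44 m
11–12 s: ½(10 + 8)(1) = 9 m
Net displacement = 62 m

62 m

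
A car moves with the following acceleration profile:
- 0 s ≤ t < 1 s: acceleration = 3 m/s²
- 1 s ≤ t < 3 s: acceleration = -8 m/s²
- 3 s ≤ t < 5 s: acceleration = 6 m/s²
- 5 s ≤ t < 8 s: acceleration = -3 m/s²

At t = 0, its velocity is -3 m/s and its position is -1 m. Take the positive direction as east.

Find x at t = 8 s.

-64 m

On each constant-a segment, Δv = aΔt and Δx = v₀Δt + ½aΔt²; chain segment to segment.
0–1 s: v starts -3 m/s; Δx = -3·1 + ½·3·1² = -1.5 m; v ends 0 m/s.
1–3 s: v starts 0 m/s; Δx = 0·2 + ½·-8·2² = -16 m; v ends -16 m/s.
3–5 s: v starts -16 m/s; Δx = -16·2 + ½·6·2² = -20 m; v ends -4 m/s.
5–8 s: v starts -4 m/s; Δx = -4·3 + ½·-3·3² = -25.5 m; v ends -13 m/s.
x(8) = -1 + Σ Δx = -64 m.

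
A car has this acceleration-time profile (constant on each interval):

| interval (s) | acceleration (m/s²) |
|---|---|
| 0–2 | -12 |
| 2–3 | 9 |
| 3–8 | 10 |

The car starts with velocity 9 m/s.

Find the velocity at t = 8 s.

44 m/s

Δv equals the area under the a-t graph; then v = v₀ + Δv.
0–2 s: -12 × 2 = -24 m/s
2–3 s: 9 × 1 = 9 m/s
3–8 s: 10 × 5 = 50 m/s
Δv = 35 m/s, so v(8) = 9 + (35) = 44 m/s.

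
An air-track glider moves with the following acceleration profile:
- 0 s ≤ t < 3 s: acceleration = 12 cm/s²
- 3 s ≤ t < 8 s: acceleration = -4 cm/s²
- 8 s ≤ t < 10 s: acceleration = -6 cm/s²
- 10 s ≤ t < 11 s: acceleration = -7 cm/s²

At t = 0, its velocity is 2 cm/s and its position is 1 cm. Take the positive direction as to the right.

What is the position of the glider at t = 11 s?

227.5 cm

On each constant-a segment, Δv = aΔt and Δx = v₀Δt + ½aΔt²; chain segment to segment.
0–3 s: v starts 2 cm/s; Δx = 2·3 + ½·12·3² = 60 cm; v ends 38 cm/s.
3–8 s: v starts 38 cm/s; Δx = 38·5 + ½·-4·5² = 140 cm; v ends 18 cm/s.
8–10 s: v starts 18 cm/s; Δx = 18·2 + ½·-6·2² = 24 cm; v ends 6 cm/s.
10–11 s: v starts 6 cm/s; Δx = 6·1 + ½·-7·1² = 2.5 cm; v ends -1 cm/s.
x(11) = 1 + Σ Δx = 227.5 cm.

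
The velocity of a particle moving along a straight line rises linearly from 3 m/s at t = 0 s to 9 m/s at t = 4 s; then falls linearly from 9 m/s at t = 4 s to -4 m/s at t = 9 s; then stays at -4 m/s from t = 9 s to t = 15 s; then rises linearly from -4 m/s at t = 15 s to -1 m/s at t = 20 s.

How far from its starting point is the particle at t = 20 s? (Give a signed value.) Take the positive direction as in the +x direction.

0 m

Displacement is the signed area under the v-t curve.
0–4 s: ½(3 + 9)(4) = 24 m
4–9 s: ½(9 + -4)(5) = 12.5 m
9–15 s: -4 × 6 = -24 m
15–20 s: ½(-4 + -1)(5) = -12.5 m
Net displacement = 0 m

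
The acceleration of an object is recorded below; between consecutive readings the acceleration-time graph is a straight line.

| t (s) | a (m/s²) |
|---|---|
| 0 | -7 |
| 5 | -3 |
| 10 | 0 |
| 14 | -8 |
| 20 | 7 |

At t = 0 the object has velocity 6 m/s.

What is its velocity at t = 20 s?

Δv equals the area under the a-t graph; then v = v₀ + Δv.
0–5 s: ½(-7 + -3)(5) = -25 m/s
5–10 s: ½(-3 + 0)(5) = -7.5 m/s
10–14 s: ½(0 + -8)(4) = -16 m/s
14–20 s: ½(-8 + 7)(6) = -3 m/s
Δv = -51.5 m/s, so v(20) = 6 + (-51.5) = -45.5 m/s.

-45.5 m/s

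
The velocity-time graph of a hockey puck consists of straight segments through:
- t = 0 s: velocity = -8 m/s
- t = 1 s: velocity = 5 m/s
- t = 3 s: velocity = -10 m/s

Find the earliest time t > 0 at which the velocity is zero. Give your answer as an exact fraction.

v changes sign on 0–1 s (from -8 to 5); the graph is linear there, so v = 0 at t = 0 + (8)·(1 − 0)/(5 − -8) = 8/13 s.

t = 8/13 s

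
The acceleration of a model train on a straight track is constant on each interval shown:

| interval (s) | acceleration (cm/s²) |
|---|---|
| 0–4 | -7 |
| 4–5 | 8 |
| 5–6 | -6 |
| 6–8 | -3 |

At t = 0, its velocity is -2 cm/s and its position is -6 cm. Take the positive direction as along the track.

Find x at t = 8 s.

On each constant-a segment, Δv = aΔt and Δx = v₀Δt + ½aΔt²; chain segment to segment.
0–4 s: v starts -2 cm/s; Δx = -2·4 + ½·-7·4² = -64 cm; v ends -30 cm/s.
4–5 s: v starts -30 cm/s; Δx = -30·1 + ½·8·1² = -26 cm; v ends -22 cm/s.
5–6 s: v starts -22 cm/s; Δx = -22·1 + ½·-6·1² = -25 cm; v ends -28 cm/s.
6–8 s: v starts -28 cm/s; Δx = -28·2 + ½·-3·2² = -62 cm; v ends -34 cm/s.
x(8) = -6 + Σ Δx = -183 cm.

-183 cm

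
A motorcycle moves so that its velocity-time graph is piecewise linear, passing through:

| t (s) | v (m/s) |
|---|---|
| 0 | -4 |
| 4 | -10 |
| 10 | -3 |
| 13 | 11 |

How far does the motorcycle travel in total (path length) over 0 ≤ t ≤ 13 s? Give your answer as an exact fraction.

Distance (not displacement) is the total path length: add the absolute areas under v-t.
0–4 s: |½(-4 + -10)(4)| = 28 m
4–10 s: |½(-10 + -3)(6)| = 39 m
10–13 s: v = 0 at t = 149/14 s; triangle areas 27/28 + 363/28 = 195/14 m
Total distance = 1133/14 m

1133/14 m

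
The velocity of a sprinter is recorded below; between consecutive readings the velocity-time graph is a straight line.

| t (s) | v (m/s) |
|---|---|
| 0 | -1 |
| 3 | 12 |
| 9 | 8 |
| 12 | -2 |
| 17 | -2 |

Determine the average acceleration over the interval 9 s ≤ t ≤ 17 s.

-1.25 m/s²

Average acceleration = Δv/Δt = (-2 − 8)/(17 − 9) = -1.25 m/s².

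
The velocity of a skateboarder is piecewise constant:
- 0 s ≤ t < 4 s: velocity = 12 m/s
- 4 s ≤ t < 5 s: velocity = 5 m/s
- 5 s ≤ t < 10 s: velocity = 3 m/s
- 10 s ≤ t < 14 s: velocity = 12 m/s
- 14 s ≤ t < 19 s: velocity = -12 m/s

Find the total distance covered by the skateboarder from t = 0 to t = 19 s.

Total distance travelled is ∫|v| dt — sum the magnitudes of each area piece.
0–4 s: |12| × 4 = 48 m
4–5 s: |5| × 1 = 5 m
5–10 s: |3| × 5 = 15 m
10–14 s: |12| × 4 = 48 m
14–19 s: |-12| × 5 = 60 m
Total distance = 176 m

176 m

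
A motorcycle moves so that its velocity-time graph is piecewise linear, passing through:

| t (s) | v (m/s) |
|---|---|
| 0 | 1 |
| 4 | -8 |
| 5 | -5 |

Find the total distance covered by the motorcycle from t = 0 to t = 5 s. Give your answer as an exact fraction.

377/18 m

Distance (not displacement) is the total path length: add the absolute areas under v-t.
0–4 s: v = 0 at t = 4/9 s; triangle areas 2/9 + 128/9 = 130/9 m
4–5 s: |½(-8 + -5)(1)| = 6.5 m
Total distance = 377/18 m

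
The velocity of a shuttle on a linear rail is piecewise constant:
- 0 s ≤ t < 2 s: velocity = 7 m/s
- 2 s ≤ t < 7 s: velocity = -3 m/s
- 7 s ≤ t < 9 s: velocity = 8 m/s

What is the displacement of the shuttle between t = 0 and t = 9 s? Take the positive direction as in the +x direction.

Displacement is the signed area under the v-t curve.
0–2 s: 7 × 2 = 14 m
2–7 s: -3 × 5 = -15 m
7–9 s: 8 × 2 = 16 m
Net displacement = 15 m

15 m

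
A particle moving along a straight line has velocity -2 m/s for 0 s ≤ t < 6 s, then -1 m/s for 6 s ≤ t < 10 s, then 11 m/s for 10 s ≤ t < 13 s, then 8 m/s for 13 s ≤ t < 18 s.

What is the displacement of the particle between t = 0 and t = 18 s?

57 m

Displacement is the signed area under the v-t curve.
0–6 s: -2 × 6 = -12 m
6–10 s: -1 × 4 = -4 m
10–13 s: 11 × 3 = 33 m
13–18 s: 8 × 5 = 40 m
Net displacement = 57 m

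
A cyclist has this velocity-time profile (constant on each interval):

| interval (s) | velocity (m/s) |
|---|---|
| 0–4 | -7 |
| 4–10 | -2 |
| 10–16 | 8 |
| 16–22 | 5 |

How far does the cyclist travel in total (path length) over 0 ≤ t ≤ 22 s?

118 m

Total distance travelled is ∫|v| dt — sum the magnitudes of each area piece.
0–4 s: |-7| × 4 = 28 m
4–10 s: |-2| × 6 = 12 m
10–16 s: |8| × 6 = 48 m
16–22 s: |5| × 6 = 30 m
Total distance = 118 m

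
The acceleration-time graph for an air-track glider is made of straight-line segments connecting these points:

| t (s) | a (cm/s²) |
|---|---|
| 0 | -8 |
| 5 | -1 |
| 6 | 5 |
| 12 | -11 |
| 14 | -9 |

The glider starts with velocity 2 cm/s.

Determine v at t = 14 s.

-56.5 cm/s

Δv equals the area under the a-t graph; then v = v₀ + Δv.
0–5 s: ½(-8 + -1)(5) = -22.5 cm/s
5–6 s: ½(-1 + 5)(1) = 2 cm/s
6–12 s: ½(5 + -11)(6) = -18 cm/s
12–14 s: ½(-11 + -9)(2) = -20 cm/s
Δv = -58.5 cm/s, so v(14) = 2 + (-58.5) = -56.5 cm/s.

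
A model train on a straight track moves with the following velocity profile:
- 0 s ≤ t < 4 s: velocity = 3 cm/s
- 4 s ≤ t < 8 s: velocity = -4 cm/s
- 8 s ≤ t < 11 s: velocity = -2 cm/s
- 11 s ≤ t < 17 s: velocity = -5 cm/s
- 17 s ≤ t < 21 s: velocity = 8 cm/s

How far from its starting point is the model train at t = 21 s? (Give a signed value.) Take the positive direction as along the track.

-8 cm

Displacement is the signed area under the v-t curve.
0–4 s: 3 × 4 = 12 cm
4–8 s: -4 × 4 = -16 cm
8–11 s: -2 × 3 = -6 cm
11–17 s: -5 × 6 = -30 cm
17–21 s: 8 × 4 = 32 cm
Net displacement = -8 cm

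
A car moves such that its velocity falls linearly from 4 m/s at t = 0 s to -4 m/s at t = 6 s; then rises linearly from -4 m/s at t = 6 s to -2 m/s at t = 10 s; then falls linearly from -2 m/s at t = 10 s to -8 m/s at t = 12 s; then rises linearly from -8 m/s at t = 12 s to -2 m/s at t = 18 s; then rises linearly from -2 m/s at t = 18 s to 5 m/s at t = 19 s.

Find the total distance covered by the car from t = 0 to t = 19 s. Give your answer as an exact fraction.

925/14 m

Distance (not displacement) is the total path length: add the absolute areas under v-t.
0–6 s: v = 0 at t = 3 s; triangle areas 6 + 6 = 12 m
6–10 s: |½(-4 + -2)(4)| = 12 m
10–12 s: |½(-2 + -8)(2)| = 10 m
12–18 s: |½(-8 + -2)(6)| = 30 m
18–19 s: v = 0 at t = 128/7 s; triangle areas 2/7 + 25/14 = 29/14 m
Total distance = 925/14 m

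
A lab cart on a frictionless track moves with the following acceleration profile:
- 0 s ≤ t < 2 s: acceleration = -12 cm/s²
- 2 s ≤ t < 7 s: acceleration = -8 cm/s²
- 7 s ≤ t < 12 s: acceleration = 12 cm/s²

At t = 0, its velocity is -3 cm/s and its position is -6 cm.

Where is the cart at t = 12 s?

On each constant-a segment, Δv = aΔt and Δx = v₀Δt + ½aΔt²; chain segment to segment.
0–2 s: v starts -3 cm/s; Δx = -3·2 + ½·-12·2² = -30 cm; v ends -27 cm/s.
2–7 s: v starts -27 cm/s; Δx = -27·5 + ½·-8·5² = -235 cm; v ends -67 cm/s.
7–12 s: v starts -67 cm/s; Δx = -67·5 + ½·12·5² = -185 cm; v ends -7 cm/s.
x(12) = -6 + Σ Δx = -456 cm.

-456 cm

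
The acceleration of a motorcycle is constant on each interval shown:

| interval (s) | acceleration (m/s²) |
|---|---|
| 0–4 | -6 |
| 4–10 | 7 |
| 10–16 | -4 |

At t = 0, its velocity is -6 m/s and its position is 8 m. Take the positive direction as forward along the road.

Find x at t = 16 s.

On each constant-a segment, Δv = aΔt and Δx = v₀Δt + ½aΔt²; chain segment to segment.
0–4 s: v starts -6 m/s; Δx = -6·4 + ½·-6·4² = -72 m; v ends -30 m/s.
4–10 s: v starts -30 m/s; Δx = -30·6 + ½·7·6² = -54 m; v ends 12 m/s.
10–16 s: v starts 12 m/s; Δx = 12·6 + ½·-4·6² = 0 m; v ends -12 m/s.
x(16) = 8 + Σ Δx = -118 m.

-118 m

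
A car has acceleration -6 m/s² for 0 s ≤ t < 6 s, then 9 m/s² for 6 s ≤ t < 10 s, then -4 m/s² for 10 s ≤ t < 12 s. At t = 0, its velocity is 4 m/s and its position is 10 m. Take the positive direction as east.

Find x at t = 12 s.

On each constant-a segment, Δv = aΔt and Δx = v₀Δt + ½aΔt²; chain segment to segment.
0–6 s: v starts 4 m/s; Δx = 4·6 + ½·-6·6² = -84 m; v ends -32 m/s.
6–10 s: v starts -32 m/s; Δx = -32·4 + ½·9·4² = -56 m; v ends 4 m/s.
10–12 s: v starts 4 m/s; Δx = 4·2 + ½·-4·2² = 0 m; v ends -4 m/s.
x(12) = 10 + Σ Δx = -130 m.

-130 m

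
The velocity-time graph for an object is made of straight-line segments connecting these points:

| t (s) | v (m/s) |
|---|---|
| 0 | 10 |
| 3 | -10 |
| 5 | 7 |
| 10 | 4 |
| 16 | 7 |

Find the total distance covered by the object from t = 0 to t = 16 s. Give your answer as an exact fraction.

Distance (not displacement) is the total path length: add the absolute areas under v-t.
0–3 s: v = 0 at t = 1.5 s; triangle areas 7.5 + 7.5 = 15 m
3–5 s: v = 0 at t = 71/17 s; triangle areas 100/17 + 49/17 = 149/17 m
5–10 s: |½(7 + 4)(5)| = 27.5 m
10–16 s: |½(4 + 7)(6)| = 33 m
Total distance = 2865/34 m

2865/34 m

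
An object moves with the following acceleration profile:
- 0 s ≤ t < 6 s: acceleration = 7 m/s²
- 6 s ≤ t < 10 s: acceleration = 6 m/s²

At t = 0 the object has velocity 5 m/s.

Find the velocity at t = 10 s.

71 m/s

Δv equals the area under the a-t graph; then v = v₀ + Δv.
0–6 s: 7 × 6 = 42 m/s
6–10 s: 6 × 4 = 24 m/s
Δv = 66 m/s, so v(10) = 5 + (66) = 71 m/s.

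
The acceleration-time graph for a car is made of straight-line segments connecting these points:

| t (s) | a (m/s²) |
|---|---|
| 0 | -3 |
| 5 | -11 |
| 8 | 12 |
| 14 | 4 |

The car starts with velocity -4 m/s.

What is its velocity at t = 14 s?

10.5 m/s

Δv equals the area under the a-t graph; then v = v₀ + Δv.
0–5 s: ½(-3 + -11)(5) = -35 m/s
5–8 s: ½(-11 + 12)(3) = 1.5 m/s
8–14 s: ½(12 + 4)(6) = 48 m/s
Δv = 14.5 m/s, so v(14) = -4 + (14.5) = 10.5 m/s.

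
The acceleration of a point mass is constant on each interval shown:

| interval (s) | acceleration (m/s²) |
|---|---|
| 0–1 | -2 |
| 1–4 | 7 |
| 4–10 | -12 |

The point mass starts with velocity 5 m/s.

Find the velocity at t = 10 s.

-48 m/s

Δv equals the area under the a-t graph; then v = v₀ + Δv.
0–1 s: -2 × 1 = -2 m/s
1–4 s: 7 × 3 = 21 m/s
4–10 s: -12 × 6 = -72 m/s
Δv = -53 m/s, so v(10) = 5 + (-53) = -48 m/s.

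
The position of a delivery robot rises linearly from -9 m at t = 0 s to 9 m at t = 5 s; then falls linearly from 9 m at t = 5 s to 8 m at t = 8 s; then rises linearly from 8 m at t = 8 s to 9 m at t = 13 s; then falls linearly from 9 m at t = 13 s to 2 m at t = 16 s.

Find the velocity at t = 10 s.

0.2 m/s

Velocity is the slope of the x-t graph on 8–13 s: (9 − 8)/(13 − 8) = 0.2 m/s.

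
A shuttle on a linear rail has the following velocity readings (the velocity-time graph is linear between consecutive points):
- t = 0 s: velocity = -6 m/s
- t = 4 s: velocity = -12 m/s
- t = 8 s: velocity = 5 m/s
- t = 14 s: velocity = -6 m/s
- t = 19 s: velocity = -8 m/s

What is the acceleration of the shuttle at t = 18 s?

Acceleration is the slope of the v-t graph on 14–19 s: (-8 − -6)/(19 − 14) = -0.4 m/s².

-0.4 m/s²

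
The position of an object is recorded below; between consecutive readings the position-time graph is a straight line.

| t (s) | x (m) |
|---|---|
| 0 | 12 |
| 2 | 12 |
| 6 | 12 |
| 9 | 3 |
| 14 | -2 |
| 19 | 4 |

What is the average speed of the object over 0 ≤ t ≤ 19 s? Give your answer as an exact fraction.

Average speed = (total path length)/(elapsed time); on a piecewise-linear x-t graph the path length is Σ|Δx|.
0–2 s: |Δx| = |12 − 12| = 0 m
2–6 s: |Δx| = |12 − 12| = 0 m
6–9 s: |Δx| = |3 − 12| = 9 m
9–14 s: |Δx| = |-2 − 3| = 5 m
14–19 s: |Δx| = |4 − -2| = 6 m
Total path = 20 m; average speed = 20/19 = 20/19 m/s.

20/19 m/s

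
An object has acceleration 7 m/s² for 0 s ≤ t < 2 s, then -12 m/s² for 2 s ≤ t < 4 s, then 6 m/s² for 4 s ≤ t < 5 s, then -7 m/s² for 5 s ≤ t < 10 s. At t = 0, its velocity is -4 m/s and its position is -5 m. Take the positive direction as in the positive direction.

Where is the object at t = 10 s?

-141.5 m

On each constant-a segment, Δv = aΔt and Δx = v₀Δt + ½aΔt²; chain segment to segment.
0–2 s: v starts -4 m/s; Δx = -4·2 + ½·7·2² = 6 m; v ends 10 m/s.
2–4 s: v starts 10 m/s; Δx = 10·2 + ½·-12·2² = -4 m; v ends -14 m/s.
4–5 s: v starts -14 m/s; Δx = -14·1 + ½·6·1² = -11 m; v ends -8 m/s.
5–10 s: v starts -8 m/s; Δx = -8·5 + ½·-7·5² = -127.5 m; v ends -43 m/s.
x(10) = -5 + Σ Δx = -141.5 m.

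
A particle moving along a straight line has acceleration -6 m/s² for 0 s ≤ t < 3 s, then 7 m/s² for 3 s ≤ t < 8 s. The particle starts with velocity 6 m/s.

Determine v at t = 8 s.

23 m/s

Δv equals the area under the a-t graph; then v = v₀ + Δv.
0–3 s: -6 × 3 = -18 m/s
3–8 s: 7 × 5 = 35 m/s
Δv = 17 m/s, so v(8) = 6 + (17) = 23 m/s.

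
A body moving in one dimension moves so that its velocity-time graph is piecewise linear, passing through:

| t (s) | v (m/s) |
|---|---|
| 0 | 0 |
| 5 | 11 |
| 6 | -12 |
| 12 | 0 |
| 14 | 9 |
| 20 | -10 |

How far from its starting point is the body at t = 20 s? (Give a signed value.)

-3 m

Displacement is the signed area under the v-t curve.
0–5 s: ½(0 + 11)(5) = 27.5 m
5–6 s: ½(11 + -12)(1) = -0.5 m
6–12 s: ½(-12 + 0)(6) = -36 m
12–14 s: ½(0 + 9)(2) = 9 m
14–20 s: ½(9 + -10)(6) = -3 m
Net displacement = -3 m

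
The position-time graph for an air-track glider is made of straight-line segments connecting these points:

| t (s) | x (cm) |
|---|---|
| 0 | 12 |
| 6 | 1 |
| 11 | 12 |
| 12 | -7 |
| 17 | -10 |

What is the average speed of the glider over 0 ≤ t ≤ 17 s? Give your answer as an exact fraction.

Average speed = (total path length)/(elapsed time); on a piecewise-linear x-t graph the path length is Σ|Δx|.
0–6 s: |Δx| = |1 − 12| = 11 cm
6–11 s: |Δx| = |12 − 1| = 11 cm
11–12 s: |Δx| = |-7 − 12| = 19 cm
12–17 s: |Δx| = |-10 − -7| = 3 cm
Total path = 44 cm; average speed = 44/17 = 44/17 cm/s.

44/17 cm/s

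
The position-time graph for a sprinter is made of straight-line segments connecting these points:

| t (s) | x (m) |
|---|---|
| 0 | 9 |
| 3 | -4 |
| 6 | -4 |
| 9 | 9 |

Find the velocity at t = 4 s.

0 m/s

Velocity is the slope of the x-t graph on 3–6 s: (-4 − -4)/(6 − 3) = 0 m/s.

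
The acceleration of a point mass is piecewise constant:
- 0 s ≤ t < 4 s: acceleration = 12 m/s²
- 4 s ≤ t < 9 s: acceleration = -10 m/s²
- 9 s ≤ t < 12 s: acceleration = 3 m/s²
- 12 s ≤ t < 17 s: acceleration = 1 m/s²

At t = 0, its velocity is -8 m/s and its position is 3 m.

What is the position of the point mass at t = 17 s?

On each constant-a segment, Δv = aΔt and Δx = v₀Δt + ½aΔt²; chain segment to segment.
0–4 s: v starts -8 m/s; Δx = -8·4 + ½·12·4² = 64 m; v ends 40 m/s.
4–9 s: v starts 40 m/s; Δx = 40·5 + ½·-10·5² = 75 m; v ends -10 m/s.
9–12 s: v starts -10 m/s; Δx = -10·3 + ½·3·3² = -16.5 m; v ends -1 m/s.
12–17 s: v starts -1 m/s; Δx = -1·5 + ½·1·5² = 7.5 m; v ends 4 m/s.
x(17) = 3 + Σ Δx = 133 m.

133 m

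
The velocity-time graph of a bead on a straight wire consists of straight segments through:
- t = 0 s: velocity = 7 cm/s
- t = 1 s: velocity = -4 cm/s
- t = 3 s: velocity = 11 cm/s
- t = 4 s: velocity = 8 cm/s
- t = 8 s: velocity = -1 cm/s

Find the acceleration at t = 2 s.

7.5 cm/s²

Acceleration is the slope of the v-t graph on 1–3 s: (11 − -4)/(3 − 1) = 7.5 cm/s².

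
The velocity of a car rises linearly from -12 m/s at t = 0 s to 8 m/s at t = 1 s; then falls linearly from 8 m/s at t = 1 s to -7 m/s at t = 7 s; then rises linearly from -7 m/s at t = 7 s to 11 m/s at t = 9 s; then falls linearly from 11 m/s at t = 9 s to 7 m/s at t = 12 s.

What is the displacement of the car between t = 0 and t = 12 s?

Displacement is the signed area under the v-t curve.
0–1 s: ½(-12 + 8)(1) = -2 m
1–7 s: ½(8 + -7)(6) = 3 m
7–9 s: ½(-7 + 11)(2) = 4 m
9–12 s: ½(11 + 7)(3) = 27 m
Net displacement = 32 m

32 m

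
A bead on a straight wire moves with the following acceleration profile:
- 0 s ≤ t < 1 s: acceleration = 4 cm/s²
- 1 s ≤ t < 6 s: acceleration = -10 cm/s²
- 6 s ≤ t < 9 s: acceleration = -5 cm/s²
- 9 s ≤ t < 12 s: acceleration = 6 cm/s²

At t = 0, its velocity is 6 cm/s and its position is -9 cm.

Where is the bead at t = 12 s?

On each constant-a segment, Δv = aΔt and Δx = v₀Δt + ½aΔt²; chain segment to segment.
0–1 s: v starts 6 cm/s; Δx = 6·1 + ½·4·1² = 8 cm; v ends 10 cm/s.
1–6 s: v starts 10 cm/s; Δx = 10·5 + ½·-10·5² = -75 cm; v ends -40 cm/s.
6–9 s: v starts -40 cm/s; Δx = -40·3 + ½·-5·3² = -142.5 cm; v ends -55 cm/s.
9–12 s: v starts -55 cm/s; Δx = -55·3 + ½·6·3² = -138 cm; v ends -37 cm/s.
x(12) = -9 + Σ Δx = -356.5 cm.

-356.5 cm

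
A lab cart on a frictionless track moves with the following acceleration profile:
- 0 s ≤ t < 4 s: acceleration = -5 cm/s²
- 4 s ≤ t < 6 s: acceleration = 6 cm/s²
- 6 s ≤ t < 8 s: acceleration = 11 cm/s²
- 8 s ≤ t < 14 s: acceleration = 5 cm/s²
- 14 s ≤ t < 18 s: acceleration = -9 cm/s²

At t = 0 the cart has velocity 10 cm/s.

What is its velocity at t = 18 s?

18 cm/s

Δv equals the area under the a-t graph; then v = v₀ + Δv.
0–4 s: -5 × 4 = -20 cm/s
4–6 s: 6 × 2 = 12 cm/s
6–8 s: 11 × 2 = 22 cm/s
8–14 s: 5 × 6 = 30 cm/s
14–18 s: -9 × 4 = -36 cm/s
Δv = 8 cm/s, so v(18) = 10 + (8) = 18 cm/s.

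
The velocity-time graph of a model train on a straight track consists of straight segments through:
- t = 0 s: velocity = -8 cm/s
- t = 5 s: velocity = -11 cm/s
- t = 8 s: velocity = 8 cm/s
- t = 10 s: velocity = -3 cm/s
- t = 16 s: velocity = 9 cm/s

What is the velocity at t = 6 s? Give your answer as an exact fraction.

-14/3 cm/s

On 5–8 s the graph is linear from -11 to 8 cm/s: v(6) = -11 + (8 − -11)·(6 − 5)/(8 − 5) = -14/3 cm/s.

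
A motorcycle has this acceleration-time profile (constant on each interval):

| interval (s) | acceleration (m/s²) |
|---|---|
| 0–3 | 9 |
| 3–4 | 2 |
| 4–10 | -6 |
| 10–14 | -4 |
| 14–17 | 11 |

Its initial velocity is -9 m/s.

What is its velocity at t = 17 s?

Δv equals the area under the a-t graph; then v = v₀ + Δv.
0–3 s: 9 × 3 = 27 m/s
3–4 s: 2 × 1 = 2 m/s
4–10 s: -6 × 6 = -36 m/s
10–14 s: -4 × 4 = -16 m/s
14–17 s: 11 × 3 = 33 m/s
Δv = 10 m/s, so v(17) = -9 + (10) = 1 m/s.

1 m/s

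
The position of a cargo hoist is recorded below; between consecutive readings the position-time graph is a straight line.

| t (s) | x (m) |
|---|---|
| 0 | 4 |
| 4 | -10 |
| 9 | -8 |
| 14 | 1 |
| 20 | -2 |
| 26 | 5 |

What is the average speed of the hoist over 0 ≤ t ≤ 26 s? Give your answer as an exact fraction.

35/26 m/s

Average speed = (total path length)/(elapsed time); on a piecewise-linear x-t graph the path length is Σ|Δx|.
0–4 s: |Δx| = |-10 − 4| = 14 m
4–9 s: |Δx| = |-8 − -10| = 2 m
9–14 s: |Δx| = |1 − -8| = 9 m
14–20 s: |Δx| = |-2 − 1| = 3 m
20–26 s: |Δx| = |5 − -2| = 7 m
Total path = 35 m; average speed = 35/26 = 35/26 m/s.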